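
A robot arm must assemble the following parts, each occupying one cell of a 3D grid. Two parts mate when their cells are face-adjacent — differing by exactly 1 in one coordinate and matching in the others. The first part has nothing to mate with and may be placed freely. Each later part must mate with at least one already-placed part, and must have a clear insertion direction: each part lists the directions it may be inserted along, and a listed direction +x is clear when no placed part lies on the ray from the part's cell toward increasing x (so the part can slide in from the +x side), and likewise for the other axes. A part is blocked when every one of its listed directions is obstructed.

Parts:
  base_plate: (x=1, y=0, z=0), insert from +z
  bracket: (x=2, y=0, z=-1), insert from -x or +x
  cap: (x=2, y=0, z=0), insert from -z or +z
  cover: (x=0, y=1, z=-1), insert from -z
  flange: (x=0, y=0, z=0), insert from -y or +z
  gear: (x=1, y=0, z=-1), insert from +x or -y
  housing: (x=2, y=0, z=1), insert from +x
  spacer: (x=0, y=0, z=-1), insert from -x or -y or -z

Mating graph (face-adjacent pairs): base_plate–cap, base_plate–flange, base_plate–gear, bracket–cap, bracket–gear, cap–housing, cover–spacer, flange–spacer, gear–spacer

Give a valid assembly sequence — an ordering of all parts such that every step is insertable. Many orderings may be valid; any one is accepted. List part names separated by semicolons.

1. gear@(1, 0, -1) [+x clear] — {gear}
2. base_plate@(1, 0, 0) [+z clear] — {base_plate, gear}
3. bracket@(2, 0, -1) [+x clear] — {base_plate, bracket, gear}
4. spacer@(0, 0, -1) [-x clear] — {base_plate, bracket, gear, spacer}
5. cover@(0, 1, -1) [-z clear] — {base_plate, bracket, cover, gear, spacer}
6. flange@(0, 0, 0) [-y clear] — {base_plate, bracket, cover, flange, gear, spacer}
7. cap@(2, 0, 0) [+z clear] — {base_plate, bracket, cap, cover, flange, gear, spacer}
8. housing@(2, 0, 1) [+x clear] — {base_plate, bracket, cap, cover, flange, gear, housing, spacer}

gear; base_plate; bracket; spacer; cover; flange; cap; housing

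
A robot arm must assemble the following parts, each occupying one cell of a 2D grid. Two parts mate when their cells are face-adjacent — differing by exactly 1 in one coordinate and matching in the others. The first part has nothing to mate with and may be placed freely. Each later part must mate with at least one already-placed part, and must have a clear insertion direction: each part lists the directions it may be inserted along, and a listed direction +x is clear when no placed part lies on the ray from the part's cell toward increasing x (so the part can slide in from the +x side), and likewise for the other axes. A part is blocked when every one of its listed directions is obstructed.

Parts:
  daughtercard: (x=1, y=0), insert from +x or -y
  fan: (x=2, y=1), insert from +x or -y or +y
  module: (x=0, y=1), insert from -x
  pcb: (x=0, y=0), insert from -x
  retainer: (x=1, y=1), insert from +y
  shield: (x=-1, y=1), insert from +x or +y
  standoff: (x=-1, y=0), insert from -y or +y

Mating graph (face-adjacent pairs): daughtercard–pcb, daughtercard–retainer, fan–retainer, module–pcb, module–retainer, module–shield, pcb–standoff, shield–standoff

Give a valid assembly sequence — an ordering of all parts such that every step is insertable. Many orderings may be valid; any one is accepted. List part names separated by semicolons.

1. pcb@(0, 0) [-x clear] — {pcb}
2. standoff@(-1, 0) [-y clear] — {pcb, standoff}
3. module@(0, 1) [-x clear] — {module, pcb, standoff}
4. retainer@(1, 1) [+y clear] — {module, pcb, retainer, standoff}
5. shield@(-1, 1) [+y clear] — {module, pcb, retainer, shield, standoff}
6. fan@(2, 1) [+x clear] — {fan, module, pcb, retainer, shield, standoff}
7. daughtercard@(1, 0) [+x clear] — {daughtercard, fan, module, pcb, retainer, shield, standoff}

pcb; standoff; module; retainer; shield; fan; daughtercard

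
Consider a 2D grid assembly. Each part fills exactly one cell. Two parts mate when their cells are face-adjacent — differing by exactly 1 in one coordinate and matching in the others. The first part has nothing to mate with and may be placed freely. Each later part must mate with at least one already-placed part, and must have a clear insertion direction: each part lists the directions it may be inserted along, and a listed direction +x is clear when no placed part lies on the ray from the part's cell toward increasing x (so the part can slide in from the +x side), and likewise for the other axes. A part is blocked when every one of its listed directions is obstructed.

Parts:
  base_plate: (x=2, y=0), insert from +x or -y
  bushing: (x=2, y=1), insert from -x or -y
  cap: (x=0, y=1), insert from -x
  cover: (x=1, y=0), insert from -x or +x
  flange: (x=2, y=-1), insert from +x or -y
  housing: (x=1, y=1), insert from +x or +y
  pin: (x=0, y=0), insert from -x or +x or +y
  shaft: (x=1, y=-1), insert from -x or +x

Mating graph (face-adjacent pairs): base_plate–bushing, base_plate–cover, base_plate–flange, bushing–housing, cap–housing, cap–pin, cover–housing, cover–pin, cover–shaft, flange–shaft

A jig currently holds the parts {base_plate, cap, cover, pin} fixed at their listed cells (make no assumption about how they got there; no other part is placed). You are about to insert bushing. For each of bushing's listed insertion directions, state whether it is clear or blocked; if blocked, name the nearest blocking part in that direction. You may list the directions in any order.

-x: blocked by cap; -y: blocked by base_plate

-x: nearest on ray is cap@(0, 1) ⇒ blocked
-y: nearest on ray is base_plate@(2, 0) ⇒ blocked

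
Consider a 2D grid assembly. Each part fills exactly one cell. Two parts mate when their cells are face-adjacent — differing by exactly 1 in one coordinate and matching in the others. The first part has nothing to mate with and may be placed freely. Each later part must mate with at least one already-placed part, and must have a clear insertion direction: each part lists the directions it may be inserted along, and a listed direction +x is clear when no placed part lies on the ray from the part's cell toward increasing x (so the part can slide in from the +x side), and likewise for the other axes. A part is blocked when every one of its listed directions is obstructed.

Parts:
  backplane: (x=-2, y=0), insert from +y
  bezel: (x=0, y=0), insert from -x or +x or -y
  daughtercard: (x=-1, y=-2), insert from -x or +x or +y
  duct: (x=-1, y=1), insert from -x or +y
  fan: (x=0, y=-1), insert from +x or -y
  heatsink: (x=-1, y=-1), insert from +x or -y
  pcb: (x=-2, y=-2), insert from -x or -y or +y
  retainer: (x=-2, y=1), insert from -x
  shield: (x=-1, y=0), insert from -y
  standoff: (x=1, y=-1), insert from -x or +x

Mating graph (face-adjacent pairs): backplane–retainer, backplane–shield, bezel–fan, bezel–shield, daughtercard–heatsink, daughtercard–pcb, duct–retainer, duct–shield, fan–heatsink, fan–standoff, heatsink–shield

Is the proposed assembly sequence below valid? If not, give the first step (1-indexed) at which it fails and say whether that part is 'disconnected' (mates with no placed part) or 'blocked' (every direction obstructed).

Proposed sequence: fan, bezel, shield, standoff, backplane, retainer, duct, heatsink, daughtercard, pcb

Valid

1. fan@(0, -1) [+x clear] — {fan}
2. bezel@(0, 0) [-x clear] — {bezel, fan}
3. shield@(-1, 0) [-y clear] — {bezel, fan, shield}
4. standoff@(1, -1) [+x clear] — {bezel, fan, shield, standoff}
5. backplane@(-2, 0) [+y clear] — {backplane, bezel, fan, shield, standoff}
6. retainer@(-2, 1) [-x clear] — {backplane, bezel, fan, retainer, shield, standoff}
7. duct@(-1, 1) [+y clear] — {backplane, bezel, duct, fan, retainer, shield, standoff}
8. heatsink@(-1, -1) [-y clear] — {backplane, bezel, duct, fan, heatsink, retainer, shield, standoff}
9. daughtercard@(-1, -2) [-x clear] — {backplane, bezel, daughtercard, duct, fan, heatsink, retainer, shield, standoff}
10. pcb@(-2, -2) [-x clear] — {backplane, bezel, daughtercard, duct, fan, heatsink, pcb, retainer, shield, standoff}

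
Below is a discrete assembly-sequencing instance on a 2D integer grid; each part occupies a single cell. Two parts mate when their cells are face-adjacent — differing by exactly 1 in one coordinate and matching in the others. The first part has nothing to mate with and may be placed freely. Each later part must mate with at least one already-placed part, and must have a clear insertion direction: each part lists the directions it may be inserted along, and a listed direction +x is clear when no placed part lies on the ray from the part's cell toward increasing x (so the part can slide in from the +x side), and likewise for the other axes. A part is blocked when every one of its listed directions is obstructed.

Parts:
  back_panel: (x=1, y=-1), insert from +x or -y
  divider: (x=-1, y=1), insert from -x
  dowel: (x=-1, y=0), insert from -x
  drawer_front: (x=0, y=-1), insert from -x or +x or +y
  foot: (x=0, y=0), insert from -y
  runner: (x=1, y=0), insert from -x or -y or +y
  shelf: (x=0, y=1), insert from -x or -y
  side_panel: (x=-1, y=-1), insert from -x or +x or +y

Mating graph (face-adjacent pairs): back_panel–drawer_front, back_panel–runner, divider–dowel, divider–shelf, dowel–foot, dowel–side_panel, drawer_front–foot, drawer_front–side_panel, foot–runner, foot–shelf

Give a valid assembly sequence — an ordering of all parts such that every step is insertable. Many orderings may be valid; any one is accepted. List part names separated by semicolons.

foot; shelf; runner; back_panel; drawer_front; side_panel; divider; dowel

1. foot@(0, 0) [-y clear] — {foot}
2. shelf@(0, 1) [-x clear] — {foot, shelf}
3. runner@(1, 0) [-y clear] — {foot, runner, shelf}
4. back_panel@(1, -1) [+x clear] — {back_panel, foot, runner, shelf}
5. drawer_front@(0, -1) [-x clear] — {back_panel, drawer_front, foot, runner, shelf}
6. side_panel@(-1, -1) [-x clear] — {back_panel, drawer_front, foot, runner, shelf, side_panel}
7. divider@(-1, 1) [-x clear] — {back_panel, divider, drawer_front, foot, runner, shelf, side_panel}
8. dowel@(-1, 0) [-x clear] — {back_panel, divider, dowel, drawer_front, foot, runner, shelf, side_panel}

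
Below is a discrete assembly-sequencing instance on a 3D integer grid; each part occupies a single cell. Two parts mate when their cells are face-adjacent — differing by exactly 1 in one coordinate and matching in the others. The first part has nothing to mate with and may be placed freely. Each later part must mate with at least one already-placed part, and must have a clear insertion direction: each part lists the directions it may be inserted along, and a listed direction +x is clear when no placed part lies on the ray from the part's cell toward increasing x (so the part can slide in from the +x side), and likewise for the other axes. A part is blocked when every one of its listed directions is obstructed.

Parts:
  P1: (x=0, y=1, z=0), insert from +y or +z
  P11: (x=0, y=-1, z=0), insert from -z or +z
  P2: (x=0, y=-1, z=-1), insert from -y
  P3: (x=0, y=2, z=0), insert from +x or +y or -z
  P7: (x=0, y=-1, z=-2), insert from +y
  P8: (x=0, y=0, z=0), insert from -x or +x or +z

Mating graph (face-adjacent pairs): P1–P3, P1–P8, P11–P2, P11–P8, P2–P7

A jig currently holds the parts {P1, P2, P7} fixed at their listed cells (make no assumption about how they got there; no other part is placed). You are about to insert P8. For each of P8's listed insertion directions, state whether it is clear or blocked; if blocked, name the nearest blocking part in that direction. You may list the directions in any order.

-x: ray from P8(0, 0, 0) has no placed part ⇒ clear
+x: ray from P8(0, 0, 0) has no placed part ⇒ clear
+z: ray from P8(0, 0, 0) has no placed part ⇒ clear

+x: clear; +z: clear; -x: clear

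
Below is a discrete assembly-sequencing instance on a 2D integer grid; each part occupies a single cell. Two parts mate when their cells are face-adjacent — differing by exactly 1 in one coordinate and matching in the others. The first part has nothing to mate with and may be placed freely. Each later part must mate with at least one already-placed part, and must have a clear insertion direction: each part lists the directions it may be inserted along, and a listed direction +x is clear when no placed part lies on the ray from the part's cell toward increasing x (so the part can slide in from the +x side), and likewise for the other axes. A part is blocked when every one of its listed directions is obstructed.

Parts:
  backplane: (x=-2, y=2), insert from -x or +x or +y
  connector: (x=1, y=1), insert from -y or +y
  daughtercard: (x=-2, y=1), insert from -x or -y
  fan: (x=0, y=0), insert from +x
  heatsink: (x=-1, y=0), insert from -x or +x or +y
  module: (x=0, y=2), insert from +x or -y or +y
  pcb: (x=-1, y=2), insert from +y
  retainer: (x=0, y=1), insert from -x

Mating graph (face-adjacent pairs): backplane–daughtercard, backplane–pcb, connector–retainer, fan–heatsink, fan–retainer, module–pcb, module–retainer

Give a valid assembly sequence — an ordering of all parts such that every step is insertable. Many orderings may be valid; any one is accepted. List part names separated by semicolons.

heatsink; fan; retainer; module; pcb; backplane; daughtercard; connector

1. heatsink@(-1, 0) [-x clear] — {heatsink}
2. fan@(0, 0) [+x clear] — {fan, heatsink}
3. retainer@(0, 1) [-x clear] — {fan, heatsink, retainer}
4. module@(0, 2) [+x clear] — {fan, heatsink, module, retainer}
5. pcb@(-1, 2) [+y clear] — {fan, heatsink, module, pcb, retainer}
6. backplane@(-2, 2) [-x clear] — {backplane, fan, heatsink, module, pcb, retainer}
7. daughtercard@(-2, 1) [-x clear] — {backplane, daughtercard, fan, heatsink, module, pcb, retainer}
8. connector@(1, 1) [-y clear] — {backplane, connector, daughtercard, fan, heatsink, module, pcb, retainer}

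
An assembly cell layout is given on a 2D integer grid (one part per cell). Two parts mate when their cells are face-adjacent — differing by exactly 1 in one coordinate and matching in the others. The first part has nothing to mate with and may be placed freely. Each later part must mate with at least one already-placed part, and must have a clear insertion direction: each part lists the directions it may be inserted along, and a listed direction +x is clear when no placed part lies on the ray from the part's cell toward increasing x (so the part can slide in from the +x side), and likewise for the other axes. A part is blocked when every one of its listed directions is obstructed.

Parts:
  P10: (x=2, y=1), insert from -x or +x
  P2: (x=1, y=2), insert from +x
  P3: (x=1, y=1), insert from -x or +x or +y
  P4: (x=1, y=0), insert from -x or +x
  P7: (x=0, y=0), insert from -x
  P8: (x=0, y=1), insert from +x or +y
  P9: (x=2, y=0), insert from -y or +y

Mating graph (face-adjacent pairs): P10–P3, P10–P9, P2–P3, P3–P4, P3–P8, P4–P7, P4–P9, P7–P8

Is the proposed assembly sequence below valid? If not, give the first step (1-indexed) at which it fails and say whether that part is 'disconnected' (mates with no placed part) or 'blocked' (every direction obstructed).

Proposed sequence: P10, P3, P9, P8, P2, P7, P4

Invalid at step 7 (blocked)

1. P10@(2, 1) [-x clear] — {P10}
2. P3@(1, 1) [-x clear] — {P10, P3}
3. P9@(2, 0) [-y clear] — {P10, P3, P9}
4. P8@(0, 1) [+y clear] — {P10, P3, P8, P9}
5. P2@(1, 2) [+x clear] — {P10, P2, P3, P8, P9}
6. P7@(0, 0) [-x clear] — {P10, P2, P3, P7, P8, P9}
7. P4@(1, 0) — -x/+x all obstructed ⇒ blocked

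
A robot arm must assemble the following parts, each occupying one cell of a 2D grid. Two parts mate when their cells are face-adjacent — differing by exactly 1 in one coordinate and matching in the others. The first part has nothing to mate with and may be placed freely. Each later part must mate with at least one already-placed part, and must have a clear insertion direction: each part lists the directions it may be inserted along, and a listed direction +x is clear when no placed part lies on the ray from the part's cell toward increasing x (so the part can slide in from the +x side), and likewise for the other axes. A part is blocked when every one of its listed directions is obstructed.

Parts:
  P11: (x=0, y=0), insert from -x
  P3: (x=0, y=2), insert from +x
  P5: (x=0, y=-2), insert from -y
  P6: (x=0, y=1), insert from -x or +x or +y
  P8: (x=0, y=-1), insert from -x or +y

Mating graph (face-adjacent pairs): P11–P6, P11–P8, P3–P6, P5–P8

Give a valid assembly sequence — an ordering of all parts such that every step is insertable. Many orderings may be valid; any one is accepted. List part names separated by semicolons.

1. P6@(0, 1) [-x clear] — {P6}
2. P3@(0, 2) [+x clear] — {P3, P6}
3. P11@(0, 0) [-x clear] — {P11, P3, P6}
4. P8@(0, -1) [-x clear] — {P11, P3, P6, P8}
5. P5@(0, -2) [-y clear] — {P11, P3, P5, P6, P8}

P6; P3; P11; P8; P5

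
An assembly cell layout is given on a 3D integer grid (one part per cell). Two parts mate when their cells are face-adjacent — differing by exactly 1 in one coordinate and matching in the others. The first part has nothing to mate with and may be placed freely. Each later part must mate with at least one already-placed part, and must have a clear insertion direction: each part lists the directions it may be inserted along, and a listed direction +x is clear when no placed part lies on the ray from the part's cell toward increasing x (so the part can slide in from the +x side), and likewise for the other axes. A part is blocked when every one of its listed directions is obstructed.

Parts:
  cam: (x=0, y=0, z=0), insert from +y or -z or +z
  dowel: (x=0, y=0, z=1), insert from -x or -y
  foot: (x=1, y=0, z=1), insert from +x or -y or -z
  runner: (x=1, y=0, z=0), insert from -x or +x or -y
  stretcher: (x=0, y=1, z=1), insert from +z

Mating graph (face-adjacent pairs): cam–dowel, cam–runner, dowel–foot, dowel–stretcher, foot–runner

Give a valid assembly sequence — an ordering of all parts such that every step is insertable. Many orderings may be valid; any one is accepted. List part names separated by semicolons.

1. dowel@(0, 0, 1) [-x clear] — {dowel}
2. foot@(1, 0, 1) [+x clear] — {dowel, foot}
3. cam@(0, 0, 0) [+y clear] — {cam, dowel, foot}
4. stretcher@(0, 1, 1) [+z clear] — {cam, dowel, foot, stretcher}
5. runner@(1, 0, 0) [+x clear] — {cam, dowel, foot, runner, stretcher}

dowel; foot; cam; stretcher; runner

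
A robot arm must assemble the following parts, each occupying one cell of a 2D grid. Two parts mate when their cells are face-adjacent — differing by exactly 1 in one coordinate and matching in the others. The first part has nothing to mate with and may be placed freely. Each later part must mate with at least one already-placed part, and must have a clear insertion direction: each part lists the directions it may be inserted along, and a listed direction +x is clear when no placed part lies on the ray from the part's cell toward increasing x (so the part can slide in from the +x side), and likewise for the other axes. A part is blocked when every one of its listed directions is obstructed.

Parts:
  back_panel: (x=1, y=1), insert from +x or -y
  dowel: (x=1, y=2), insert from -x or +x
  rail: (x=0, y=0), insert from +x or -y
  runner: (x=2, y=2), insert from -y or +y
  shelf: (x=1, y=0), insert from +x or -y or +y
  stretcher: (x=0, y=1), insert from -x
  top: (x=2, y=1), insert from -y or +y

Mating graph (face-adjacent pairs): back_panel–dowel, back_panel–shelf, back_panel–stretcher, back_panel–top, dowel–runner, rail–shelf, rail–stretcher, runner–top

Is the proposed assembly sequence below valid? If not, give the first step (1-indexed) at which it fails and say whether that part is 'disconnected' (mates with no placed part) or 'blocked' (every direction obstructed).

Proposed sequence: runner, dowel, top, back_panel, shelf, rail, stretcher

1. runner@(2, 2) [-y clear] — {runner}
2. dowel@(1, 2) [-x clear] — {dowel, runner}
3. top@(2, 1) [-y clear] — {dowel, runner, top}
4. back_panel@(1, 1) [-y clear] — {back_panel, dowel, runner, top}
5. shelf@(1, 0) [+x clear] — {back_panel, dowel, runner, shelf, top}
6. rail@(0, 0) [-y clear] — {back_panel, dowel, rail, runner, shelf, top}
7. stretcher@(0, 1) [-x clear] — {back_panel, dowel, rail, runner, shelf, stretcher, top}

Valid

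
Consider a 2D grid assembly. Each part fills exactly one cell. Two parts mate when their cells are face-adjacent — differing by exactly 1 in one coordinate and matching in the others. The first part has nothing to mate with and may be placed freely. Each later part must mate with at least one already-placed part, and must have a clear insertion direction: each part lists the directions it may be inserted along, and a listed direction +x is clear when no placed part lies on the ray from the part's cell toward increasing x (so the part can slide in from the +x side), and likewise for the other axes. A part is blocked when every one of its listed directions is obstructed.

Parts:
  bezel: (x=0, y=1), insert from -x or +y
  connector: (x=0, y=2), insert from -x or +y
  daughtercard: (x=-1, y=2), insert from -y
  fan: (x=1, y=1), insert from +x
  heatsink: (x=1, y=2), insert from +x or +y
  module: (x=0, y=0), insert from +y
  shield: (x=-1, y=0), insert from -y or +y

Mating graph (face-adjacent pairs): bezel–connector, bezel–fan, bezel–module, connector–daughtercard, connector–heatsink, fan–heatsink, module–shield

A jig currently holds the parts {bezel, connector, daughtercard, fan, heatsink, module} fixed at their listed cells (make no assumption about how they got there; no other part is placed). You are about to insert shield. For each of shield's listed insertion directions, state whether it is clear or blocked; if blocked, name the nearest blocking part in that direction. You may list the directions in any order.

-y: ray from shield(-1, 0) has no placed part ⇒ clear
+y: nearest on ray is daughtercard@(-1, 2) ⇒ blocked

+y: blocked by daughtercard; -y: clear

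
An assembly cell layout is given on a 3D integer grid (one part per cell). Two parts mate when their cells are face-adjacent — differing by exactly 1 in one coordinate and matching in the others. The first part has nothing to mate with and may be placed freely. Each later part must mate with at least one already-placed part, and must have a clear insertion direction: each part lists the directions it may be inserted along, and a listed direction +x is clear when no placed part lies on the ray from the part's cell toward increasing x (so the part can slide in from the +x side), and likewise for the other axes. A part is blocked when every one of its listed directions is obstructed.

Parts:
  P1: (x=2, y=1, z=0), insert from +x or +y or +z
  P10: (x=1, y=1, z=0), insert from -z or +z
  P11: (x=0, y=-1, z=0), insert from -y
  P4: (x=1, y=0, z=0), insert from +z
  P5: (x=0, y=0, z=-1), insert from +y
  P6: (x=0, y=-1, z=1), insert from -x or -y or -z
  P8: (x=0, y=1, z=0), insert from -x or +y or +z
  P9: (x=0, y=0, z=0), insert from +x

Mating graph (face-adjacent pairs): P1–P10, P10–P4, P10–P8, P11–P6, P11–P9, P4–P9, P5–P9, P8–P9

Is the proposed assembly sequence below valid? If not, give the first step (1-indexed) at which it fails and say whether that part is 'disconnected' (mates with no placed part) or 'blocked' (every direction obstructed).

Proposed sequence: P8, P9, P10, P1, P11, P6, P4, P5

1. P8@(0, 1, 0) [-x clear] — {P8}
2. P9@(0, 0, 0) [+x clear] — {P8, P9}
3. P10@(1, 1, 0) [-z clear] — {P10, P8, P9}
4. P1@(2, 1, 0) [+x clear] — {P1, P10, P8, P9}
5. P11@(0, -1, 0) [-y clear] — {P1, P10, P11, P8, P9}
6. P6@(0, -1, 1) [-x clear] — {P1, P10, P11, P6, P8, P9}
7. P4@(1, 0, 0) [+z clear] — {P1, P10, P11, P4, P6, P8, P9}
8. P5@(0, 0, -1) [+y clear] — {P1, P10, P11, P4, P5, P6, P8, P9}

Valid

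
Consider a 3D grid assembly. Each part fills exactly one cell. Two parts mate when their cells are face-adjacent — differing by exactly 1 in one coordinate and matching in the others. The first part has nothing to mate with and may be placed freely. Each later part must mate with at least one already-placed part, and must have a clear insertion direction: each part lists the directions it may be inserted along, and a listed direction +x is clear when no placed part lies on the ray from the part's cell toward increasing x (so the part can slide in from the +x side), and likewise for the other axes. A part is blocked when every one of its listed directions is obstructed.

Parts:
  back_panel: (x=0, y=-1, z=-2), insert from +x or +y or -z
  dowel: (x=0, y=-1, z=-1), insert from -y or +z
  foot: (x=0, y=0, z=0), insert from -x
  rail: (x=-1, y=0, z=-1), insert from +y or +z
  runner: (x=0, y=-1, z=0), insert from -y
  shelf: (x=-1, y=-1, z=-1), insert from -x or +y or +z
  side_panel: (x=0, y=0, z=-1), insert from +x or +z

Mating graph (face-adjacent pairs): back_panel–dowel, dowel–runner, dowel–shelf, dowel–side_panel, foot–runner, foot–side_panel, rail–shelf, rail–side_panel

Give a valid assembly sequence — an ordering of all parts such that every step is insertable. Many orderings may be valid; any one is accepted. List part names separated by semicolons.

rail; shelf; dowel; runner; foot; back_panel; side_panel

1. rail@(-1, 0, -1) [+y clear] — {rail}
2. shelf@(-1, -1, -1) [-x clear] — {rail, shelf}
3. dowel@(0, -1, -1) [-y clear] — {dowel, rail, shelf}
4. runner@(0, -1, 0) [-y clear] — {dowel, rail, runner, shelf}
5. foot@(0, 0, 0) [-x clear] — {dowel, foot, rail, runner, shelf}
6. back_panel@(0, -1, -2) [+x clear] — {back_panel, dowel, foot, rail, runner, shelf}
7. side_panel@(0, 0, -1) [+x clear] — {back_panel, dowel, foot, rail, runner, shelf, side_panel}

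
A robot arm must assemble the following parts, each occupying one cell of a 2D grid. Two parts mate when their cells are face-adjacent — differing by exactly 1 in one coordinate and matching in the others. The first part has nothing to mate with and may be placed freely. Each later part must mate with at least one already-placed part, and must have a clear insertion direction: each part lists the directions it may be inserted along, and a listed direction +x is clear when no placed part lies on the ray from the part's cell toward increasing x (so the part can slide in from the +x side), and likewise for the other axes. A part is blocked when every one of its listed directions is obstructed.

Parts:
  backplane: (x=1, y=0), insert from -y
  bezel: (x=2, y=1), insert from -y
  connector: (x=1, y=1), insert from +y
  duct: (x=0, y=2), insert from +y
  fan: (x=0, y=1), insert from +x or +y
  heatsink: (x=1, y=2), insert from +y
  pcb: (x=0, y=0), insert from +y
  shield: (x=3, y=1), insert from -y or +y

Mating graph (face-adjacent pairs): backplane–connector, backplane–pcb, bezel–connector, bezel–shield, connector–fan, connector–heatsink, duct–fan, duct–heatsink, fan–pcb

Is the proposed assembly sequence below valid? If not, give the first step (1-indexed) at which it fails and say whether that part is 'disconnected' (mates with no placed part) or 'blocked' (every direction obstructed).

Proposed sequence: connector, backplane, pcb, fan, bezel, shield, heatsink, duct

1. connector@(1, 1) [+y clear] — {connector}
2. backplane@(1, 0) [-y clear] — {backplane, connector}
3. pcb@(0, 0) [+y clear] — {backplane, connector, pcb}
4. fan@(0, 1) [+y clear] — {backplane, connector, fan, pcb}
5. bezel@(2, 1) [-y clear] — {backplane, bezel, connector, fan, pcb}
6. shield@(3, 1) [-y clear] — {backplane, bezel, connector, fan, pcb, shield}
7. heatsink@(1, 2) [+y clear] — {backplane, bezel, connector, fan, heatsink, pcb, shield}
8. duct@(0, 2) [+y clear] — {backplane, bezel, connector, duct, fan, heatsink, pcb, shield}

Valid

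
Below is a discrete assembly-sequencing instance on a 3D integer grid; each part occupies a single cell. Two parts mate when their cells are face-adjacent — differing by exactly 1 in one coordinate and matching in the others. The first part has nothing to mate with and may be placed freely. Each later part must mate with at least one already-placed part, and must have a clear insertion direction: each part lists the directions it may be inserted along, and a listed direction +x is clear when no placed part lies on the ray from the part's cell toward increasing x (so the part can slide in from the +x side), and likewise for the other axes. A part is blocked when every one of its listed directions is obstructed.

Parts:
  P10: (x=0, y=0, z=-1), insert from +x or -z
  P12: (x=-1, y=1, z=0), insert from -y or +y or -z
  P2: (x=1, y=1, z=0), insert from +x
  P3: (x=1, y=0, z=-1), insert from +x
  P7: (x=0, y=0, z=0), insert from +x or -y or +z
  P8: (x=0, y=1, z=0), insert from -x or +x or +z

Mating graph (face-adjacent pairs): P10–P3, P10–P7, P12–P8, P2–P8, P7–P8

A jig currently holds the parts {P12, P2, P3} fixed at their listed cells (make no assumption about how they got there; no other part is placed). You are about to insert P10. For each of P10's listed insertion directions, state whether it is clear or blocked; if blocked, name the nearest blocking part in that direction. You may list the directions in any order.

+x: blocked by P3; -z: clear

+x: nearest on ray is P3@(1, 0, -1) ⇒ blocked
-z: ray from P10(0, 0, -1) has no placed part ⇒ clear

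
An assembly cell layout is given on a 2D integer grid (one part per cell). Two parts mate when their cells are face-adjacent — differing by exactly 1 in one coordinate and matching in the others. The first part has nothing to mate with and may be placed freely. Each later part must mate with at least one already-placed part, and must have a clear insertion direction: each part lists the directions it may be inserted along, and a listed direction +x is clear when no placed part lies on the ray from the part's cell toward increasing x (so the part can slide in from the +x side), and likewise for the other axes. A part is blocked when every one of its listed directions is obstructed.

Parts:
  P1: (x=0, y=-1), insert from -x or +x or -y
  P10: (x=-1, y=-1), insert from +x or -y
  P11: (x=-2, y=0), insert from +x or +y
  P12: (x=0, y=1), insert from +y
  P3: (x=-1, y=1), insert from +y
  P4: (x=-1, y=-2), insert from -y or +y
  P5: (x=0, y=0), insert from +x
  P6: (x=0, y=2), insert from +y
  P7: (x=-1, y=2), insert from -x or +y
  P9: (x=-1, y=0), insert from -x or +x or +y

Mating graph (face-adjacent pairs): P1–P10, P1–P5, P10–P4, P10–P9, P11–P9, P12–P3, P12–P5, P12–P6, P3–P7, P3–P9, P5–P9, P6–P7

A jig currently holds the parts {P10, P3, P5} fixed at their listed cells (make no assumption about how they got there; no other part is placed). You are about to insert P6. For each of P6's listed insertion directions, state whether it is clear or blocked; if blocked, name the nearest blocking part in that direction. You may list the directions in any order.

+y: clear

+y: ray from P6(0, 2) has no placed part ⇒ clear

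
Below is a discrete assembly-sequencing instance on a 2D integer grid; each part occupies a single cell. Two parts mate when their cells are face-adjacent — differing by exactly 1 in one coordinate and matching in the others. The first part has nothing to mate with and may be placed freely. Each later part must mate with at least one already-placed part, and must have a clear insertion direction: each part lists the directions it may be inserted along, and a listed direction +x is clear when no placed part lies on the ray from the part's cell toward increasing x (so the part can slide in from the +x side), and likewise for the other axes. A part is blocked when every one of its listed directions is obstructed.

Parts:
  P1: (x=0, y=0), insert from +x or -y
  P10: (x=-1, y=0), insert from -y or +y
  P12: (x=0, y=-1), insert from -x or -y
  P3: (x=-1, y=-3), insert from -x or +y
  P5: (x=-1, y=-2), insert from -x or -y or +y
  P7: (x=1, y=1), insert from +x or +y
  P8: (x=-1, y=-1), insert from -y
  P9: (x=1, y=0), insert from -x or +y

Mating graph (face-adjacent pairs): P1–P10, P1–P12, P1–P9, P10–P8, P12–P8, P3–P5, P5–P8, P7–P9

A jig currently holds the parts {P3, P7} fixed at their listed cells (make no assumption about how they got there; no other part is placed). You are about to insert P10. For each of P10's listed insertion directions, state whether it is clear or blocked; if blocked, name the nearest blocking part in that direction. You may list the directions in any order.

+y: clear; -y: blocked by P3

-y: nearest on ray is P3@(-1, -3) ⇒ blocked
+y: ray from P10(-1, 0) has no placed part ⇒ clear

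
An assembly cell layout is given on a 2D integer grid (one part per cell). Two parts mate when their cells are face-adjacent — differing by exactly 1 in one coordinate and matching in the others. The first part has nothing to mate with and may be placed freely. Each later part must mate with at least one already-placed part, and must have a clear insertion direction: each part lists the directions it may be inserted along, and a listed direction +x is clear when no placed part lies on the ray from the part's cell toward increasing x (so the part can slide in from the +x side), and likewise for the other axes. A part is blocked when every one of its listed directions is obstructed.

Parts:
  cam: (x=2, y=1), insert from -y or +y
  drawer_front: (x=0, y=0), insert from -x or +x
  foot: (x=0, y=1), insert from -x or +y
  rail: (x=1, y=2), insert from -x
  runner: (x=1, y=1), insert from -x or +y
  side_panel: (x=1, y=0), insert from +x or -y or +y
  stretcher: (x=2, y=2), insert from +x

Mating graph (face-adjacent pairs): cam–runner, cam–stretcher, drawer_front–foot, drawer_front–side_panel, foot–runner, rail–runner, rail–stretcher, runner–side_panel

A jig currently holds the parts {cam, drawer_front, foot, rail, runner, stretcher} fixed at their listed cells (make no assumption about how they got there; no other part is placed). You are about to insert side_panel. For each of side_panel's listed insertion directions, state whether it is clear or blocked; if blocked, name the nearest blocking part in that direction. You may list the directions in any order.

+x: ray from side_panel(1, 0) has no placed part ⇒ clear
-y: ray from side_panel(1, 0) has no placed part ⇒ clear
+y: nearest on ray is runner@(1, 1) ⇒ blocked

+x: clear; +y: blocked by runner; -y: clear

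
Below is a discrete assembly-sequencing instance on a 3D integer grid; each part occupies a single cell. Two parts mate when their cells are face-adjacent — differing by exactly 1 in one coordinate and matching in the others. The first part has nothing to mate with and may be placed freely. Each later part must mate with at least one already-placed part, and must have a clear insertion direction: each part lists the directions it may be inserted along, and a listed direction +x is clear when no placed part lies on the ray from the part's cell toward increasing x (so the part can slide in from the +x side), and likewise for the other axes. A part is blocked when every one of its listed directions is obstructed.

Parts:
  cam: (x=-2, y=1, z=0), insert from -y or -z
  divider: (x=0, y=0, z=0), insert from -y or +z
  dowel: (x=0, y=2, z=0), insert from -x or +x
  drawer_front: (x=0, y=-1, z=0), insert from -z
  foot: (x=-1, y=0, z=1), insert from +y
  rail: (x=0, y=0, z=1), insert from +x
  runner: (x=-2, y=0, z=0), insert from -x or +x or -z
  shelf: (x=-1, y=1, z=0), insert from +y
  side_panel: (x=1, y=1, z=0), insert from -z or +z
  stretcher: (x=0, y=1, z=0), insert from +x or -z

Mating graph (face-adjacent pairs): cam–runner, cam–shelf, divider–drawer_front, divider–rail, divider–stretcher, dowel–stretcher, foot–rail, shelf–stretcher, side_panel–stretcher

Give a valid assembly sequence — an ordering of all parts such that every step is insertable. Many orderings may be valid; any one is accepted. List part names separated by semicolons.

1. dowel@(0, 2, 0) [-x clear] — {dowel}
2. stretcher@(0, 1, 0) [+x clear] — {dowel, stretcher}
3. shelf@(-1, 1, 0) [+y clear] — {dowel, shelf, stretcher}
4. divider@(0, 0, 0) [-y clear] — {divider, dowel, shelf, stretcher}
5. drawer_front@(0, -1, 0) [-z clear] — {divider, dowel, drawer_front, shelf, stretcher}
6. side_panel@(1, 1, 0) [-z clear] — {divider, dowel, drawer_front, shelf, side_panel, stretcher}
7. cam@(-2, 1, 0) [-y clear] — {cam, divider, dowel, drawer_front, shelf, side_panel, stretcher}
8. runner@(-2, 0, 0) [-x clear] — {cam, divider, dowel, drawer_front, runner, shelf, side_panel, stretcher}
9. rail@(0, 0, 1) [+x clear] — {cam, divider, dowel, drawer_front, rail, runner, shelf, side_panel, stretcher}
10. foot@(-1, 0, 1) [+y clear] — {cam, divider, dowel, drawer_front, foot, rail, runner, shelf, side_panel, stretcher}

dowel; stretcher; shelf; divider; drawer_front; side_panel; cam; runner; rail; foot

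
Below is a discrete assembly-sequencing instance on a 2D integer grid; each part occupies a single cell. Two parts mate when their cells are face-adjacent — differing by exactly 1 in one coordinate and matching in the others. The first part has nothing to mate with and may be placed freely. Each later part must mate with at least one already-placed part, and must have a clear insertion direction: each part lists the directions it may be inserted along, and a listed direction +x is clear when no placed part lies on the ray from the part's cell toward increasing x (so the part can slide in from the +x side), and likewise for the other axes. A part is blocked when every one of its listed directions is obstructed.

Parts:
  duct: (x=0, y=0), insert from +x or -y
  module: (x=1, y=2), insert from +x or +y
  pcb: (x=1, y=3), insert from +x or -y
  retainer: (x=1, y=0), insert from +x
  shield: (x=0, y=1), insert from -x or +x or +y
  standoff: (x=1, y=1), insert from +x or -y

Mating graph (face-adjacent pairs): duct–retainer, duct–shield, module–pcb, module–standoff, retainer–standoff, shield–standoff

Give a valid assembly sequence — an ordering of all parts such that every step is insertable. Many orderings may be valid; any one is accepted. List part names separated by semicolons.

1. standoff@(1, 1) [+x clear] — {standoff}
2. shield@(0, 1) [-x clear] — {shield, standoff}
3. retainer@(1, 0) [+x clear] — {retainer, shield, standoff}
4. module@(1, 2) [+x clear] — {module, retainer, shield, standoff}
5. pcb@(1, 3) [+x clear] — {module, pcb, retainer, shield, standoff}
6. duct@(0, 0) [-y clear] — {duct, module, pcb, retainer, shield, standoff}

standoff; shield; retainer; module; pcb; duct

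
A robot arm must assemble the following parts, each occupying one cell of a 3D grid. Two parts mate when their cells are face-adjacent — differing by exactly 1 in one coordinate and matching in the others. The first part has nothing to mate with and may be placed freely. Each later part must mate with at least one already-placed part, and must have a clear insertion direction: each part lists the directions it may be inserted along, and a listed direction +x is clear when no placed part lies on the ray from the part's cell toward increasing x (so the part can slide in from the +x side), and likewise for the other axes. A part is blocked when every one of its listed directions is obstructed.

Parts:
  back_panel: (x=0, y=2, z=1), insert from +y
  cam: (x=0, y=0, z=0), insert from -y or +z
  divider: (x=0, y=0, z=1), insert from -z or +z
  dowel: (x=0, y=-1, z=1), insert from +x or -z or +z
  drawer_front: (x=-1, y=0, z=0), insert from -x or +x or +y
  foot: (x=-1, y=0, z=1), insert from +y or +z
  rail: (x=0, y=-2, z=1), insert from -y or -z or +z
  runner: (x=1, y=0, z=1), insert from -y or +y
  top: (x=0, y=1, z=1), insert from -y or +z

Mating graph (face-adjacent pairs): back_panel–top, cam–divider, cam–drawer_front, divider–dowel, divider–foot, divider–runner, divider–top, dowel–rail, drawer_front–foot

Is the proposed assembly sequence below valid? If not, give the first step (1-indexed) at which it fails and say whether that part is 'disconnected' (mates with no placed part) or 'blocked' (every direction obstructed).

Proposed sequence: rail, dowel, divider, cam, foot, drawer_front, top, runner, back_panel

Valid

1. rail@(0, -2, 1) [-y clear] — {rail}
2. dowel@(0, -1, 1) [+x clear] — {dowel, rail}
3. divider@(0, 0, 1) [-z clear] — {divider, dowel, rail}
4. cam@(0, 0, 0) [-y clear] — {cam, divider, dowel, rail}
5. foot@(-1, 0, 1) [+y clear] — {cam, divider, dowel, foot, rail}
6. drawer_front@(-1, 0, 0) [-x clear] — {cam, divider, dowel, drawer_front, foot, rail}
7. top@(0, 1, 1) [+z clear] — {cam, divider, dowel, drawer_front, foot, rail, top}
8. runner@(1, 0, 1) [-y clear] — {cam, divider, dowel, drawer_front, foot, rail, runner, top}
9. back_panel@(0, 2, 1) [+y clear] — {back_panel, cam, divider, dowel, drawer_front, foot, rail, runner, top}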